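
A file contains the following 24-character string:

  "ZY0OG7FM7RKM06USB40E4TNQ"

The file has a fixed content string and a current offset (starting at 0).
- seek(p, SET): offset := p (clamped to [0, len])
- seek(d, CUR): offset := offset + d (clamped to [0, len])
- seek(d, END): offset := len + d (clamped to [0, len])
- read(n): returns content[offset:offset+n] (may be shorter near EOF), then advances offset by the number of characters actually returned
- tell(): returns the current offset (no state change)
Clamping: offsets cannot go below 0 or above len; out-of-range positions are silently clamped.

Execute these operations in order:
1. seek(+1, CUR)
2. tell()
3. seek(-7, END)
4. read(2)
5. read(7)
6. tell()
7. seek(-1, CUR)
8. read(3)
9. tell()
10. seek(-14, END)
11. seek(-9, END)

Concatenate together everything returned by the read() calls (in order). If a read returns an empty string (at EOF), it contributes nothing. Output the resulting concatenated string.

Answer: 40E4TNQQ

Derivation:
After 1 (seek(+1, CUR)): offset=1
After 2 (tell()): offset=1
After 3 (seek(-7, END)): offset=17
After 4 (read(2)): returned '40', offset=19
After 5 (read(7)): returned 'E4TNQ', offset=24
After 6 (tell()): offset=24
After 7 (seek(-1, CUR)): offset=23
After 8 (read(3)): returned 'Q', offset=24
After 9 (tell()): offset=24
After 10 (seek(-14, END)): offset=10
After 11 (seek(-9, END)): offset=15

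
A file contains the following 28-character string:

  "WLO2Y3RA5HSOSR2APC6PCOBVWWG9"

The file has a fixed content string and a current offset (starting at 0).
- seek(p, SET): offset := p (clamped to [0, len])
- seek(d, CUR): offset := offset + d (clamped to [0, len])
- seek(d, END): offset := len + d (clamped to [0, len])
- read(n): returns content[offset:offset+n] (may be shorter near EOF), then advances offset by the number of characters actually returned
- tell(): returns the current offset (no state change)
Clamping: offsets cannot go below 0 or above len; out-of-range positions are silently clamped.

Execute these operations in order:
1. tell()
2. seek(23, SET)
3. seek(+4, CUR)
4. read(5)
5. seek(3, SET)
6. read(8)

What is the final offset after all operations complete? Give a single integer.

After 1 (tell()): offset=0
After 2 (seek(23, SET)): offset=23
After 3 (seek(+4, CUR)): offset=27
After 4 (read(5)): returned '9', offset=28
After 5 (seek(3, SET)): offset=3
After 6 (read(8)): returned '2Y3RA5HS', offset=11

Answer: 11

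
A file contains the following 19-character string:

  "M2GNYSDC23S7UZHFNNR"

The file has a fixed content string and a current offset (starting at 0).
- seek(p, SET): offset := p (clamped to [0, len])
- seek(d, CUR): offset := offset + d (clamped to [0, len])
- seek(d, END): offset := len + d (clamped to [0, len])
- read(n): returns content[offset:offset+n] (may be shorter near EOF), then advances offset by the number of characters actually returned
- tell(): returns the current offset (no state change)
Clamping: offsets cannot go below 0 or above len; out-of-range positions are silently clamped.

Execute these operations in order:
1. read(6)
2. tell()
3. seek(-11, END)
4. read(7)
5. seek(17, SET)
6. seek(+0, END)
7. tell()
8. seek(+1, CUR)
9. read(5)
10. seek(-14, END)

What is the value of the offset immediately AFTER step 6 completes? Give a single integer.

Answer: 19

Derivation:
After 1 (read(6)): returned 'M2GNYS', offset=6
After 2 (tell()): offset=6
After 3 (seek(-11, END)): offset=8
After 4 (read(7)): returned '23S7UZH', offset=15
After 5 (seek(17, SET)): offset=17
After 6 (seek(+0, END)): offset=19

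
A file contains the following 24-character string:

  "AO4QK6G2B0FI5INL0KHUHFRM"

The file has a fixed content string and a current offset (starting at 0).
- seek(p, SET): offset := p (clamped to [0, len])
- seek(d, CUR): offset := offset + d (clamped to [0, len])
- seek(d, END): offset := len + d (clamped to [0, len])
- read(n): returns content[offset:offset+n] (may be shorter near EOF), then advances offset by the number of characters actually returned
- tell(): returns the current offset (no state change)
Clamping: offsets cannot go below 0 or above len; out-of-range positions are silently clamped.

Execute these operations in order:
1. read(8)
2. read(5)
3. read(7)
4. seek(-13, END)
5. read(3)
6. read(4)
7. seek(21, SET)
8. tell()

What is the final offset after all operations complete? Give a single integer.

After 1 (read(8)): returned 'AO4QK6G2', offset=8
After 2 (read(5)): returned 'B0FI5', offset=13
After 3 (read(7)): returned 'INL0KHU', offset=20
After 4 (seek(-13, END)): offset=11
After 5 (read(3)): returned 'I5I', offset=14
After 6 (read(4)): returned 'NL0K', offset=18
After 7 (seek(21, SET)): offset=21
After 8 (tell()): offset=21

Answer: 21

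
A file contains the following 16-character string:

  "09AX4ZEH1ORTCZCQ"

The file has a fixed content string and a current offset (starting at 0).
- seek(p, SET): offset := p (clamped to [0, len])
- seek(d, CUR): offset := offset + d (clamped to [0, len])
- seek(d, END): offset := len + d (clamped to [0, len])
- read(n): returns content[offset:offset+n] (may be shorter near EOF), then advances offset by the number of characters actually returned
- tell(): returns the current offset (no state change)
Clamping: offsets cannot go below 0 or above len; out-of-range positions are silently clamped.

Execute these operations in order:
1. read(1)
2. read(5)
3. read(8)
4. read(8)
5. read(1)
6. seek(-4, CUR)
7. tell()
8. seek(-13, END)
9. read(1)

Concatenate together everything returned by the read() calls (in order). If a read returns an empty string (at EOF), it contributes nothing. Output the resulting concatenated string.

After 1 (read(1)): returned '0', offset=1
After 2 (read(5)): returned '9AX4Z', offset=6
After 3 (read(8)): returned 'EH1ORTCZ', offset=14
After 4 (read(8)): returned 'CQ', offset=16
After 5 (read(1)): returned '', offset=16
After 6 (seek(-4, CUR)): offset=12
After 7 (tell()): offset=12
After 8 (seek(-13, END)): offset=3
After 9 (read(1)): returned 'X', offset=4

Answer: 09AX4ZEH1ORTCZCQX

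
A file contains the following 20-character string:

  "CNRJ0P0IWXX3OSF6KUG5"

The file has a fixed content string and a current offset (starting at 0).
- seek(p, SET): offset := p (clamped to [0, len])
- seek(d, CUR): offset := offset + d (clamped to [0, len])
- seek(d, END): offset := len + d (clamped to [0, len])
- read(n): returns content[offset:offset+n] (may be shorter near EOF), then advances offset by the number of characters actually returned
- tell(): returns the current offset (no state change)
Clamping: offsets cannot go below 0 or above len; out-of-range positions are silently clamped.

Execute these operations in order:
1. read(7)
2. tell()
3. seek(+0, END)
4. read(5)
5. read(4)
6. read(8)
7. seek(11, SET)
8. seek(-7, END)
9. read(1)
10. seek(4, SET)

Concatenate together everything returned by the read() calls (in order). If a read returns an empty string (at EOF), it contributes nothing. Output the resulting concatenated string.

Answer: CNRJ0P0S

Derivation:
After 1 (read(7)): returned 'CNRJ0P0', offset=7
After 2 (tell()): offset=7
After 3 (seek(+0, END)): offset=20
After 4 (read(5)): returned '', offset=20
After 5 (read(4)): returned '', offset=20
After 6 (read(8)): returned '', offset=20
After 7 (seek(11, SET)): offset=11
After 8 (seek(-7, END)): offset=13
After 9 (read(1)): returned 'S', offset=14
After 10 (seek(4, SET)): offset=4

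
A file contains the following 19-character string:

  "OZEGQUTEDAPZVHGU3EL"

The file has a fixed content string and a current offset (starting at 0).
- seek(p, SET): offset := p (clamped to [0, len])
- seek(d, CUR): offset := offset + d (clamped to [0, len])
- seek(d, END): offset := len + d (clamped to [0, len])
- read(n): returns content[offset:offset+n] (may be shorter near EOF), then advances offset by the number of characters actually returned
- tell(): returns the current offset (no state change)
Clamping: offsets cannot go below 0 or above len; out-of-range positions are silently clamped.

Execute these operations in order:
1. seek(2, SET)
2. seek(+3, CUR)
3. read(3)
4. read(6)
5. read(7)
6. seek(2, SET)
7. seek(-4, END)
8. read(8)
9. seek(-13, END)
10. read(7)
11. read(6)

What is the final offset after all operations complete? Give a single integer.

After 1 (seek(2, SET)): offset=2
After 2 (seek(+3, CUR)): offset=5
After 3 (read(3)): returned 'UTE', offset=8
After 4 (read(6)): returned 'DAPZVH', offset=14
After 5 (read(7)): returned 'GU3EL', offset=19
After 6 (seek(2, SET)): offset=2
After 7 (seek(-4, END)): offset=15
After 8 (read(8)): returned 'U3EL', offset=19
After 9 (seek(-13, END)): offset=6
After 10 (read(7)): returned 'TEDAPZV', offset=13
After 11 (read(6)): returned 'HGU3EL', offset=19

Answer: 19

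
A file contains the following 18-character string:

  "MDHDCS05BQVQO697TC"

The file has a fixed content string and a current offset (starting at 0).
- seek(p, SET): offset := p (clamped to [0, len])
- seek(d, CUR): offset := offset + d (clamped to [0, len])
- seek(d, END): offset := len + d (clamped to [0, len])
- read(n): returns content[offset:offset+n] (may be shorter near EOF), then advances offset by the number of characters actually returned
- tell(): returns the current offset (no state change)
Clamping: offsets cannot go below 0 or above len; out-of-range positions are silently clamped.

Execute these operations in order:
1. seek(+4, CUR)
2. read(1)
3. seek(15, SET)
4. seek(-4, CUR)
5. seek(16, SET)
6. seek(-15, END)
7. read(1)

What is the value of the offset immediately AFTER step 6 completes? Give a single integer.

After 1 (seek(+4, CUR)): offset=4
After 2 (read(1)): returned 'C', offset=5
After 3 (seek(15, SET)): offset=15
After 4 (seek(-4, CUR)): offset=11
After 5 (seek(16, SET)): offset=16
After 6 (seek(-15, END)): offset=3

Answer: 3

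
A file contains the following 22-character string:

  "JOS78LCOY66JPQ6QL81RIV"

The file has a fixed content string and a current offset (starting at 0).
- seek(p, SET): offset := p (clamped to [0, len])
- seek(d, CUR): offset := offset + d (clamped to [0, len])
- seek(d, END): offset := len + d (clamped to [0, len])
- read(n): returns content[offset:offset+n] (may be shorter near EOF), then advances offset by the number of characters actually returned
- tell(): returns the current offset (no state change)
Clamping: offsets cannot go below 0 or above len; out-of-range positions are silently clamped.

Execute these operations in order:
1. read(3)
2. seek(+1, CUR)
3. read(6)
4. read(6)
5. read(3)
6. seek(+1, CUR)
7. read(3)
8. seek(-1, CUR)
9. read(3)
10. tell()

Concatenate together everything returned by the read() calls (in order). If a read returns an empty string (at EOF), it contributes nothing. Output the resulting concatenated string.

Answer: JOS8LCOY66JPQ6QL81IVV

Derivation:
After 1 (read(3)): returned 'JOS', offset=3
After 2 (seek(+1, CUR)): offset=4
After 3 (read(6)): returned '8LCOY6', offset=10
After 4 (read(6)): returned '6JPQ6Q', offset=16
After 5 (read(3)): returned 'L81', offset=19
After 6 (seek(+1, CUR)): offset=20
After 7 (read(3)): returned 'IV', offset=22
After 8 (seek(-1, CUR)): offset=21
After 9 (read(3)): returned 'V', offset=22
After 10 (tell()): offset=22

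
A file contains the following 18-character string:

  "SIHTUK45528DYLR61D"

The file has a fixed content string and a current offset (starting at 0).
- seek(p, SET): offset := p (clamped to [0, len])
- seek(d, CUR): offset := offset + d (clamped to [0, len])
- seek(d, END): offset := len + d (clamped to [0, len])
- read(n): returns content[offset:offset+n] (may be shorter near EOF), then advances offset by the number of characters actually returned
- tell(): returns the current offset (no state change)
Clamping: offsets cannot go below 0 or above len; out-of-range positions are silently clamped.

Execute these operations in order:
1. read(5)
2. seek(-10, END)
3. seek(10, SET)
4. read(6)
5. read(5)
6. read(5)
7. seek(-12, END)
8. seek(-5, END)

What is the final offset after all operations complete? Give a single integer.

After 1 (read(5)): returned 'SIHTU', offset=5
After 2 (seek(-10, END)): offset=8
After 3 (seek(10, SET)): offset=10
After 4 (read(6)): returned '8DYLR6', offset=16
After 5 (read(5)): returned '1D', offset=18
After 6 (read(5)): returned '', offset=18
After 7 (seek(-12, END)): offset=6
After 8 (seek(-5, END)): offset=13

Answer: 13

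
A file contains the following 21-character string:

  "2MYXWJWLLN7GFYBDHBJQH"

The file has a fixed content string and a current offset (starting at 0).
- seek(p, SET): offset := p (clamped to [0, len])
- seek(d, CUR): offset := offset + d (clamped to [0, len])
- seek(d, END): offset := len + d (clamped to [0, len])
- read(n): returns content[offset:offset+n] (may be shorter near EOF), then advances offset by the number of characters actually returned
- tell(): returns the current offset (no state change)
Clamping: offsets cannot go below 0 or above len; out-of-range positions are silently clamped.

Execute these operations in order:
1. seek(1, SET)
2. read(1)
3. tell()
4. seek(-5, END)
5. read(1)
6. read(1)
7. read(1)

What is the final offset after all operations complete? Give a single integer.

Answer: 19

Derivation:
After 1 (seek(1, SET)): offset=1
After 2 (read(1)): returned 'M', offset=2
After 3 (tell()): offset=2
After 4 (seek(-5, END)): offset=16
After 5 (read(1)): returned 'H', offset=17
After 6 (read(1)): returned 'B', offset=18
After 7 (read(1)): returned 'J', offset=19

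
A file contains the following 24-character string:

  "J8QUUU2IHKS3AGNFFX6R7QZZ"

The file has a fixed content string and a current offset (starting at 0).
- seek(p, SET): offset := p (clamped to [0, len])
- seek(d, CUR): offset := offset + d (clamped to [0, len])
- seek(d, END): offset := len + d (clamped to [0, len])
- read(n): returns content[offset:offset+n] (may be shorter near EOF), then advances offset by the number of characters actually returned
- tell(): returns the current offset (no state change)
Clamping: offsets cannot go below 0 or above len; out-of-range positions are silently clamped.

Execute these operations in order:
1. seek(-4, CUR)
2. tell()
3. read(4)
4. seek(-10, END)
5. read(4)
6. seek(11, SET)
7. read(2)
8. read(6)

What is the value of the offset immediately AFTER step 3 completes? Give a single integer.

Answer: 4

Derivation:
After 1 (seek(-4, CUR)): offset=0
After 2 (tell()): offset=0
After 3 (read(4)): returned 'J8QU', offset=4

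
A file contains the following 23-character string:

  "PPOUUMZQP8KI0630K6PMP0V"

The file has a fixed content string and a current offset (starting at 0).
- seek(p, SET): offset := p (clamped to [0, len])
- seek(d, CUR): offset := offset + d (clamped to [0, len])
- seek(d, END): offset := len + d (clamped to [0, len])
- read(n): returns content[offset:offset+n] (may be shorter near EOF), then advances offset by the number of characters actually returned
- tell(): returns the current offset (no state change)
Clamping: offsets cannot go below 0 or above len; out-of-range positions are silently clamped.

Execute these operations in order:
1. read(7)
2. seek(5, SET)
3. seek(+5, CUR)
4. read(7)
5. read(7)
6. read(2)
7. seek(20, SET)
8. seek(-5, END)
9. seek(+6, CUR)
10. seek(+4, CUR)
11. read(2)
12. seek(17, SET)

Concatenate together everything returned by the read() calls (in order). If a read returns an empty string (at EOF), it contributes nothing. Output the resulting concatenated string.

Answer: PPOUUMZKI0630K6PMP0V

Derivation:
After 1 (read(7)): returned 'PPOUUMZ', offset=7
After 2 (seek(5, SET)): offset=5
After 3 (seek(+5, CUR)): offset=10
After 4 (read(7)): returned 'KI0630K', offset=17
After 5 (read(7)): returned '6PMP0V', offset=23
After 6 (read(2)): returned '', offset=23
After 7 (seek(20, SET)): offset=20
After 8 (seek(-5, END)): offset=18
After 9 (seek(+6, CUR)): offset=23
After 10 (seek(+4, CUR)): offset=23
After 11 (read(2)): returned '', offset=23
After 12 (seek(17, SET)): offset=17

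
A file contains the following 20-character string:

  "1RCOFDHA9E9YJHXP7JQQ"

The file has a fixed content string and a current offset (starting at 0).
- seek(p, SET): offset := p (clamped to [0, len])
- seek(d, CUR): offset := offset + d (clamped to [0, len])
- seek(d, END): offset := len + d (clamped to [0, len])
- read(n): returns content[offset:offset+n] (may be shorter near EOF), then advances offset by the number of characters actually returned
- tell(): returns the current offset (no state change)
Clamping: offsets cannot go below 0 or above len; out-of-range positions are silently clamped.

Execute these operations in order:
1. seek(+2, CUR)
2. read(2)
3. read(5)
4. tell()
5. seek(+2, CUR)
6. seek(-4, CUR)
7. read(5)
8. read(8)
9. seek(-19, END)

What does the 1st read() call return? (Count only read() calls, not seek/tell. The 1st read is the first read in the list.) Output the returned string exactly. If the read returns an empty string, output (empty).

Answer: CO

Derivation:
After 1 (seek(+2, CUR)): offset=2
After 2 (read(2)): returned 'CO', offset=4
After 3 (read(5)): returned 'FDHA9', offset=9
After 4 (tell()): offset=9
After 5 (seek(+2, CUR)): offset=11
After 6 (seek(-4, CUR)): offset=7
After 7 (read(5)): returned 'A9E9Y', offset=12
After 8 (read(8)): returned 'JHXP7JQQ', offset=20
After 9 (seek(-19, END)): offset=1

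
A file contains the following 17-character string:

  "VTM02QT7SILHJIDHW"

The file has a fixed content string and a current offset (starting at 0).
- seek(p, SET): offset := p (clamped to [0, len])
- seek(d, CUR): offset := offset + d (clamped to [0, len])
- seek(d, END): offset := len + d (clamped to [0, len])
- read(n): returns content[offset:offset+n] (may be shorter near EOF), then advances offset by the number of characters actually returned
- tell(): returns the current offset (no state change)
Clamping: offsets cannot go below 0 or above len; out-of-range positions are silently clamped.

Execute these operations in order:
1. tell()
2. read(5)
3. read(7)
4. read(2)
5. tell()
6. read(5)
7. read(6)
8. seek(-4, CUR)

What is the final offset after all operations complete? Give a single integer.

Answer: 13

Derivation:
After 1 (tell()): offset=0
After 2 (read(5)): returned 'VTM02', offset=5
After 3 (read(7)): returned 'QT7SILH', offset=12
After 4 (read(2)): returned 'JI', offset=14
After 5 (tell()): offset=14
After 6 (read(5)): returned 'DHW', offset=17
After 7 (read(6)): returned '', offset=17
After 8 (seek(-4, CUR)): offset=13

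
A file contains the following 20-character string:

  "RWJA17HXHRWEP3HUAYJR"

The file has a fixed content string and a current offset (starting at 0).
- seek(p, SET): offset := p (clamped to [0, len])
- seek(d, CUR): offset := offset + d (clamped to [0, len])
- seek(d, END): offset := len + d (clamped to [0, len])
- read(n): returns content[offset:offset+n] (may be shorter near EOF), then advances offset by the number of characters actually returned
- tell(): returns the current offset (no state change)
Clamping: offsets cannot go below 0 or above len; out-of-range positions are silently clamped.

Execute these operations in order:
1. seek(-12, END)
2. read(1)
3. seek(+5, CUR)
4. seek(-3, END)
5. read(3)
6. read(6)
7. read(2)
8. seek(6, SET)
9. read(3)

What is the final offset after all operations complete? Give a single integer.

Answer: 9

Derivation:
After 1 (seek(-12, END)): offset=8
After 2 (read(1)): returned 'H', offset=9
After 3 (seek(+5, CUR)): offset=14
After 4 (seek(-3, END)): offset=17
After 5 (read(3)): returned 'YJR', offset=20
After 6 (read(6)): returned '', offset=20
After 7 (read(2)): returned '', offset=20
After 8 (seek(6, SET)): offset=6
After 9 (read(3)): returned 'HXH', offset=9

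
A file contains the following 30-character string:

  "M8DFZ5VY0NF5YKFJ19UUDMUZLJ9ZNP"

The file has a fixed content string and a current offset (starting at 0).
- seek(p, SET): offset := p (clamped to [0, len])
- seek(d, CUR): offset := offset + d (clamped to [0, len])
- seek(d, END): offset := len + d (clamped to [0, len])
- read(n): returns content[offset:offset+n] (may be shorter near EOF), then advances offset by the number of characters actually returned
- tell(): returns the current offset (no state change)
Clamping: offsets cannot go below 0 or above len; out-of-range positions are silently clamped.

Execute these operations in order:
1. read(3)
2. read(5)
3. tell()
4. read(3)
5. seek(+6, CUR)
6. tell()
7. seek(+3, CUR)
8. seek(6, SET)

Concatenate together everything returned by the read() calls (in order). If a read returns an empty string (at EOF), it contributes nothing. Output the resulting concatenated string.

After 1 (read(3)): returned 'M8D', offset=3
After 2 (read(5)): returned 'FZ5VY', offset=8
After 3 (tell()): offset=8
After 4 (read(3)): returned '0NF', offset=11
After 5 (seek(+6, CUR)): offset=17
After 6 (tell()): offset=17
After 7 (seek(+3, CUR)): offset=20
After 8 (seek(6, SET)): offset=6

Answer: M8DFZ5VY0NF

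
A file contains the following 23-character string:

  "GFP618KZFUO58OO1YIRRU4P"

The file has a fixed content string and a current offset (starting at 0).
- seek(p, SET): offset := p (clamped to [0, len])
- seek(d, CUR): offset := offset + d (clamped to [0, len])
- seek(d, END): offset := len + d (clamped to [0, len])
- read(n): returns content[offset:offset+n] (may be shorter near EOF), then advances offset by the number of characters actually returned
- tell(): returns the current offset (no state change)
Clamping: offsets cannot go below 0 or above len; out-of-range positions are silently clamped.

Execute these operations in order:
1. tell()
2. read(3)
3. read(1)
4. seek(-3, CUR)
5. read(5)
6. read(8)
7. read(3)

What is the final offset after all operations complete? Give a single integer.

After 1 (tell()): offset=0
After 2 (read(3)): returned 'GFP', offset=3
After 3 (read(1)): returned '6', offset=4
After 4 (seek(-3, CUR)): offset=1
After 5 (read(5)): returned 'FP618', offset=6
After 6 (read(8)): returned 'KZFUO58O', offset=14
After 7 (read(3)): returned 'O1Y', offset=17

Answer: 17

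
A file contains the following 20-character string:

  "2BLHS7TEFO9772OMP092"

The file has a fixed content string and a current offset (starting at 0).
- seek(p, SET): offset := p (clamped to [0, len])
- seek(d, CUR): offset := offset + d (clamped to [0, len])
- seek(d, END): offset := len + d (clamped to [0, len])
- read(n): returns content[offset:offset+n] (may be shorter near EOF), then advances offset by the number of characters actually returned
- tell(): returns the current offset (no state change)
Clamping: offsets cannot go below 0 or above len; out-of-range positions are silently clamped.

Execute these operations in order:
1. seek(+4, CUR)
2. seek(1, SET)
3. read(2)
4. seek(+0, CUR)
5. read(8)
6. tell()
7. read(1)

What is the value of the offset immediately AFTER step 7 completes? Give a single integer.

Answer: 12

Derivation:
After 1 (seek(+4, CUR)): offset=4
After 2 (seek(1, SET)): offset=1
After 3 (read(2)): returned 'BL', offset=3
After 4 (seek(+0, CUR)): offset=3
After 5 (read(8)): returned 'HS7TEFO9', offset=11
After 6 (tell()): offset=11
After 7 (read(1)): returned '7', offset=12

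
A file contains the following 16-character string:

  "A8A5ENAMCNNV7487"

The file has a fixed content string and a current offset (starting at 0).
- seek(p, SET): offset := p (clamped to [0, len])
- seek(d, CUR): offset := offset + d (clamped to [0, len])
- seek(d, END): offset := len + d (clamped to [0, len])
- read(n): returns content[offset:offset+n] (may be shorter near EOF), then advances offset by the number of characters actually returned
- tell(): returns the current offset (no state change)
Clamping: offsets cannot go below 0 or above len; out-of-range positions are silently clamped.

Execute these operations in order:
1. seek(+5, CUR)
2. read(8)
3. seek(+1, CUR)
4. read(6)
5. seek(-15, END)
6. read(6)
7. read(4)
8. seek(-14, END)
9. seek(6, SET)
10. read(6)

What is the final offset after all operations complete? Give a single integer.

After 1 (seek(+5, CUR)): offset=5
After 2 (read(8)): returned 'NAMCNNV7', offset=13
After 3 (seek(+1, CUR)): offset=14
After 4 (read(6)): returned '87', offset=16
After 5 (seek(-15, END)): offset=1
After 6 (read(6)): returned '8A5ENA', offset=7
After 7 (read(4)): returned 'MCNN', offset=11
After 8 (seek(-14, END)): offset=2
After 9 (seek(6, SET)): offset=6
After 10 (read(6)): returned 'AMCNNV', offset=12

Answer: 12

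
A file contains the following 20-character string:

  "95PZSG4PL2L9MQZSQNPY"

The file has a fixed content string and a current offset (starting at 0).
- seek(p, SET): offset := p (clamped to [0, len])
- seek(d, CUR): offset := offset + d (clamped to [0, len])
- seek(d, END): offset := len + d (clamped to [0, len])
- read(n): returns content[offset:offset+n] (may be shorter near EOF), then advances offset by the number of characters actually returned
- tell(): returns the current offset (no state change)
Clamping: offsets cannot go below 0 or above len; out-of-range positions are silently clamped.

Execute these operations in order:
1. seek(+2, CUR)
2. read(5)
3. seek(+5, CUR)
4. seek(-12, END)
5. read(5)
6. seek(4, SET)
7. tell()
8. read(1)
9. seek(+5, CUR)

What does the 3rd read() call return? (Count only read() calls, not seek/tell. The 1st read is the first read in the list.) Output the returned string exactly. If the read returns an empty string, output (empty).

Answer: S

Derivation:
After 1 (seek(+2, CUR)): offset=2
After 2 (read(5)): returned 'PZSG4', offset=7
After 3 (seek(+5, CUR)): offset=12
After 4 (seek(-12, END)): offset=8
After 5 (read(5)): returned 'L2L9M', offset=13
After 6 (seek(4, SET)): offset=4
After 7 (tell()): offset=4
After 8 (read(1)): returned 'S', offset=5
After 9 (seek(+5, CUR)): offset=10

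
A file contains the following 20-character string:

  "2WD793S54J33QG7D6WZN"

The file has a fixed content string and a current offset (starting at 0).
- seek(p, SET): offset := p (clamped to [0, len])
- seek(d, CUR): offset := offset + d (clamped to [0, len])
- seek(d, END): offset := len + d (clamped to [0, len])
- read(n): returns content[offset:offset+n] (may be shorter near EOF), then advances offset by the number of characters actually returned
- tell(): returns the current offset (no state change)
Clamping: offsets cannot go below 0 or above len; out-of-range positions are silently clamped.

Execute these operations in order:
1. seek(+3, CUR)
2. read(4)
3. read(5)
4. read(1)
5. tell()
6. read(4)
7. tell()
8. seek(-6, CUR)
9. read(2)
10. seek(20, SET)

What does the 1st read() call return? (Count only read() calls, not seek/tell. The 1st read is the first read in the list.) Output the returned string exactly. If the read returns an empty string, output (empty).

After 1 (seek(+3, CUR)): offset=3
After 2 (read(4)): returned '793S', offset=7
After 3 (read(5)): returned '54J33', offset=12
After 4 (read(1)): returned 'Q', offset=13
After 5 (tell()): offset=13
After 6 (read(4)): returned 'G7D6', offset=17
After 7 (tell()): offset=17
After 8 (seek(-6, CUR)): offset=11
After 9 (read(2)): returned '3Q', offset=13
After 10 (seek(20, SET)): offset=20

Answer: 793S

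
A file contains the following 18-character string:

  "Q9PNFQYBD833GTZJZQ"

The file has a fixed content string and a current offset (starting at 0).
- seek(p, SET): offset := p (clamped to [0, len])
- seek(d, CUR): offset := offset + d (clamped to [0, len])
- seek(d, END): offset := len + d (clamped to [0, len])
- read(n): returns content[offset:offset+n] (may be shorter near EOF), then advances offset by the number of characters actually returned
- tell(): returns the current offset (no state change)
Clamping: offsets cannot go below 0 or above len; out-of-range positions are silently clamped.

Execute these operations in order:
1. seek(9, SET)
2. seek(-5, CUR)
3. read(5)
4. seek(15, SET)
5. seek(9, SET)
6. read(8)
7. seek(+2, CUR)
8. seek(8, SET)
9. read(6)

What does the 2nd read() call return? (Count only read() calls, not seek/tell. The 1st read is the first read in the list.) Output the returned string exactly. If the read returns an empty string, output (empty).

Answer: 833GTZJZ

Derivation:
After 1 (seek(9, SET)): offset=9
After 2 (seek(-5, CUR)): offset=4
After 3 (read(5)): returned 'FQYBD', offset=9
After 4 (seek(15, SET)): offset=15
After 5 (seek(9, SET)): offset=9
After 6 (read(8)): returned '833GTZJZ', offset=17
After 7 (seek(+2, CUR)): offset=18
After 8 (seek(8, SET)): offset=8
After 9 (read(6)): returned 'D833GT', offset=14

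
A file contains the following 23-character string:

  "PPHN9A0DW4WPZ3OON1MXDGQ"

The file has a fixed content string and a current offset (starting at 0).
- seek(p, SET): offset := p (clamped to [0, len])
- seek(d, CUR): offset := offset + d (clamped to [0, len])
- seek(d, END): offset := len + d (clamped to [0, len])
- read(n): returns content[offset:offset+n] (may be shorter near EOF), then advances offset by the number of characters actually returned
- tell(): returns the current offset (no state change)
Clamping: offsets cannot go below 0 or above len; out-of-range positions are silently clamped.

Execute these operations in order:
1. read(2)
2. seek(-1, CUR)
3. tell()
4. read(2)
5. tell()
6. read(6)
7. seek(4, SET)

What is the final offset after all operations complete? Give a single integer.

After 1 (read(2)): returned 'PP', offset=2
After 2 (seek(-1, CUR)): offset=1
After 3 (tell()): offset=1
After 4 (read(2)): returned 'PH', offset=3
After 5 (tell()): offset=3
After 6 (read(6)): returned 'N9A0DW', offset=9
After 7 (seek(4, SET)): offset=4

Answer: 4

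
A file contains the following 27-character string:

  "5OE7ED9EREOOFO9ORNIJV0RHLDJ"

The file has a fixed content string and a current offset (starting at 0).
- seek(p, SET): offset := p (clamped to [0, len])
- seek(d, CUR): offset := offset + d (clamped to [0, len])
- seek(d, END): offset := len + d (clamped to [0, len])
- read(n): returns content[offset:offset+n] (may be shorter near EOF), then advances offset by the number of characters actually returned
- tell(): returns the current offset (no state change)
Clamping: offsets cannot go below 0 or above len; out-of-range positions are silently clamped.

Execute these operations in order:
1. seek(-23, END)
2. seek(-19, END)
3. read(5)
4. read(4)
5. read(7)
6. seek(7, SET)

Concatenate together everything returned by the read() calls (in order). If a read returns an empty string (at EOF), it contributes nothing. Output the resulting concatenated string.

Answer: REOOFO9ORNIJV0RH

Derivation:
After 1 (seek(-23, END)): offset=4
After 2 (seek(-19, END)): offset=8
After 3 (read(5)): returned 'REOOF', offset=13
After 4 (read(4)): returned 'O9OR', offset=17
After 5 (read(7)): returned 'NIJV0RH', offset=24
After 6 (seek(7, SET)): offset=7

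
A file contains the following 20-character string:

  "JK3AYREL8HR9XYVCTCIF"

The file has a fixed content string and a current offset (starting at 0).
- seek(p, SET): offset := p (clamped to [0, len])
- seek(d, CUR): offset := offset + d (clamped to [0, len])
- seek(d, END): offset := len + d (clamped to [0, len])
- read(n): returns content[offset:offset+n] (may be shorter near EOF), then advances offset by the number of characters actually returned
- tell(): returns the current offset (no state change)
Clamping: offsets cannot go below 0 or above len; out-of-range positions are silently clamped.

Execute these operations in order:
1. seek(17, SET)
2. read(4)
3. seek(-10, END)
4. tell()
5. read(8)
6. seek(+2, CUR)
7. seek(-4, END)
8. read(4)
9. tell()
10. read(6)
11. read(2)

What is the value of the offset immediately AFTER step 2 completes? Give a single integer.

Answer: 20

Derivation:
After 1 (seek(17, SET)): offset=17
After 2 (read(4)): returned 'CIF', offset=20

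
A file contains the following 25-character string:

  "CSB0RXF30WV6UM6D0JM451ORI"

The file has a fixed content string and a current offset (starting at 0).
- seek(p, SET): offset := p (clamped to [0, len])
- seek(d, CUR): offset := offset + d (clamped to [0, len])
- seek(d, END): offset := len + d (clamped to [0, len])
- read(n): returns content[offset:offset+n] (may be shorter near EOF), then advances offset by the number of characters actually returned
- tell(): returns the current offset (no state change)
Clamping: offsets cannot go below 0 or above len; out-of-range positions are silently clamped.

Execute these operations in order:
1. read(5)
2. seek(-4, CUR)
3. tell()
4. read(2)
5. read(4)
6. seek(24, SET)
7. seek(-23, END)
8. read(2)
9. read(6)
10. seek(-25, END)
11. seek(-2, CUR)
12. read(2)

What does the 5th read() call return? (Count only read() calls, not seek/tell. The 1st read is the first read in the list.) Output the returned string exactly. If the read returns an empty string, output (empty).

After 1 (read(5)): returned 'CSB0R', offset=5
After 2 (seek(-4, CUR)): offset=1
After 3 (tell()): offset=1
After 4 (read(2)): returned 'SB', offset=3
After 5 (read(4)): returned '0RXF', offset=7
After 6 (seek(24, SET)): offset=24
After 7 (seek(-23, END)): offset=2
After 8 (read(2)): returned 'B0', offset=4
After 9 (read(6)): returned 'RXF30W', offset=10
After 10 (seek(-25, END)): offset=0
After 11 (seek(-2, CUR)): offset=0
After 12 (read(2)): returned 'CS', offset=2

Answer: RXF30W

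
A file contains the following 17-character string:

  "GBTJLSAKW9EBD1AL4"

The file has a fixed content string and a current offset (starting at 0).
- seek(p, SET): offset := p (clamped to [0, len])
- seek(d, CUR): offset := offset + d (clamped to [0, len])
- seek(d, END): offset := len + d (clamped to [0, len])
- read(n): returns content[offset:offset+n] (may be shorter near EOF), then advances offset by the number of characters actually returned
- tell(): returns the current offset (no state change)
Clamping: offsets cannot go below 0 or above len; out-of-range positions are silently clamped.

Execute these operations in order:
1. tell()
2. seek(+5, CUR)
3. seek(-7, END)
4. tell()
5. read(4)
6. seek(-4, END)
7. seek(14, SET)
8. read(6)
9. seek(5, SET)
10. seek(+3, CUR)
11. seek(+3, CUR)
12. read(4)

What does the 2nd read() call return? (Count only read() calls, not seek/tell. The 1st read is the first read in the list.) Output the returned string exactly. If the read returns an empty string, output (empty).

Answer: AL4

Derivation:
After 1 (tell()): offset=0
After 2 (seek(+5, CUR)): offset=5
After 3 (seek(-7, END)): offset=10
After 4 (tell()): offset=10
After 5 (read(4)): returned 'EBD1', offset=14
After 6 (seek(-4, END)): offset=13
After 7 (seek(14, SET)): offset=14
After 8 (read(6)): returned 'AL4', offset=17
After 9 (seek(5, SET)): offset=5
After 10 (seek(+3, CUR)): offset=8
After 11 (seek(+3, CUR)): offset=11
After 12 (read(4)): returned 'BD1A', offset=15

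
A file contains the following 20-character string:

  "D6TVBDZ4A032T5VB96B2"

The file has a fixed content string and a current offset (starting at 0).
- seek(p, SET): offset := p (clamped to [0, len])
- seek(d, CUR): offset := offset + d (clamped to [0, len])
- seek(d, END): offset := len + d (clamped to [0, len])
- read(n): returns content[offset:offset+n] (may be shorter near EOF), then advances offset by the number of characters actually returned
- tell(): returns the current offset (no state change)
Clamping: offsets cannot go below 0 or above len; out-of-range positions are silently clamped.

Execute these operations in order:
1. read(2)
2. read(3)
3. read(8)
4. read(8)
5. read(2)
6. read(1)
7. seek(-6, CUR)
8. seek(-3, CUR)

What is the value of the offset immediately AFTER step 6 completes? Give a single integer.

Answer: 20

Derivation:
After 1 (read(2)): returned 'D6', offset=2
After 2 (read(3)): returned 'TVB', offset=5
After 3 (read(8)): returned 'DZ4A032T', offset=13
After 4 (read(8)): returned '5VB96B2', offset=20
After 5 (read(2)): returned '', offset=20
After 6 (read(1)): returned '', offset=20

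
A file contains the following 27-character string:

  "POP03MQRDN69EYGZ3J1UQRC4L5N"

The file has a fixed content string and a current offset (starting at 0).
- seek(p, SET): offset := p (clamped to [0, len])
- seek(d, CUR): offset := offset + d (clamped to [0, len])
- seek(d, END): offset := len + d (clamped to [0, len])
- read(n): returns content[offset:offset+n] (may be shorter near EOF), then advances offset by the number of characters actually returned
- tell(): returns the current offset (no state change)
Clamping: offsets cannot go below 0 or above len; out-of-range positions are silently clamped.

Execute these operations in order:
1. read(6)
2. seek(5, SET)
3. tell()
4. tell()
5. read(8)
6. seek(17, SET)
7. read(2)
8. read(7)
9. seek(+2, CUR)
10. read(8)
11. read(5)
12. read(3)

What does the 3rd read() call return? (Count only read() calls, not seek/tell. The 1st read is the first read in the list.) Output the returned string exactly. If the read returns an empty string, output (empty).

Answer: J1

Derivation:
After 1 (read(6)): returned 'POP03M', offset=6
After 2 (seek(5, SET)): offset=5
After 3 (tell()): offset=5
After 4 (tell()): offset=5
After 5 (read(8)): returned 'MQRDN69E', offset=13
After 6 (seek(17, SET)): offset=17
After 7 (read(2)): returned 'J1', offset=19
After 8 (read(7)): returned 'UQRC4L5', offset=26
After 9 (seek(+2, CUR)): offset=27
After 10 (read(8)): returned '', offset=27
After 11 (read(5)): returned '', offset=27
After 12 (read(3)): returned '', offset=27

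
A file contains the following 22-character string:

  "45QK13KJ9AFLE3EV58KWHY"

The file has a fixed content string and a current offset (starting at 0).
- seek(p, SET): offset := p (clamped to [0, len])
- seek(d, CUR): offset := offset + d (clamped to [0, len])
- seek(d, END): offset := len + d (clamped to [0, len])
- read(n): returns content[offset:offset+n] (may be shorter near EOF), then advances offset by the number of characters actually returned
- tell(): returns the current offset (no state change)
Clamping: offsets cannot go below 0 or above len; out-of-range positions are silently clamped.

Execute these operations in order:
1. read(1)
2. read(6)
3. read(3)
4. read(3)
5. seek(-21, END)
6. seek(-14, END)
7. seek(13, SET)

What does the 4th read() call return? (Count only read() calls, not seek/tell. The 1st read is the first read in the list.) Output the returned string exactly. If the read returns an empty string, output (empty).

Answer: FLE

Derivation:
After 1 (read(1)): returned '4', offset=1
After 2 (read(6)): returned '5QK13K', offset=7
After 3 (read(3)): returned 'J9A', offset=10
After 4 (read(3)): returned 'FLE', offset=13
After 5 (seek(-21, END)): offset=1
After 6 (seek(-14, END)): offset=8
After 7 (seek(13, SET)): offset=13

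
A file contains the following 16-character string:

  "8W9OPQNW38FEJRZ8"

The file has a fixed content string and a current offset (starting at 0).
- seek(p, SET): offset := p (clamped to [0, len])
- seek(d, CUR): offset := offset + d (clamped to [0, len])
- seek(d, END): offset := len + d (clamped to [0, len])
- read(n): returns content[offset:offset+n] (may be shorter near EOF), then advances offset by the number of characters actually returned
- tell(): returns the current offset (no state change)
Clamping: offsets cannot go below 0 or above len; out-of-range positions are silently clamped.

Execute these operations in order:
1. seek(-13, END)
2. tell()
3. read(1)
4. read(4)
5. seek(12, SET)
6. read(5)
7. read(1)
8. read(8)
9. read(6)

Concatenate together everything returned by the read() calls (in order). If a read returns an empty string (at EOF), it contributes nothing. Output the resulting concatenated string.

After 1 (seek(-13, END)): offset=3
After 2 (tell()): offset=3
After 3 (read(1)): returned 'O', offset=4
After 4 (read(4)): returned 'PQNW', offset=8
After 5 (seek(12, SET)): offset=12
After 6 (read(5)): returned 'JRZ8', offset=16
After 7 (read(1)): returned '', offset=16
After 8 (read(8)): returned '', offset=16
After 9 (read(6)): returned '', offset=16

Answer: OPQNWJRZ8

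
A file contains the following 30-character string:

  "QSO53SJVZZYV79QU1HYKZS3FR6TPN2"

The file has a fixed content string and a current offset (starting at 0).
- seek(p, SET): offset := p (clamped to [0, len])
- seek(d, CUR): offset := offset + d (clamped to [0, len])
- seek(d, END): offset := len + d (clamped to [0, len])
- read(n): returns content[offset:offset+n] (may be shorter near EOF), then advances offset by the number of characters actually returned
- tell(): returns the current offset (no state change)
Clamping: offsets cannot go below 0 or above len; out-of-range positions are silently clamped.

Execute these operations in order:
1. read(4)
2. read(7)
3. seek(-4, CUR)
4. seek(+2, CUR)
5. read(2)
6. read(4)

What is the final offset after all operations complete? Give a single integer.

After 1 (read(4)): returned 'QSO5', offset=4
After 2 (read(7)): returned '3SJVZZY', offset=11
After 3 (seek(-4, CUR)): offset=7
After 4 (seek(+2, CUR)): offset=9
After 5 (read(2)): returned 'ZY', offset=11
After 6 (read(4)): returned 'V79Q', offset=15

Answer: 15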